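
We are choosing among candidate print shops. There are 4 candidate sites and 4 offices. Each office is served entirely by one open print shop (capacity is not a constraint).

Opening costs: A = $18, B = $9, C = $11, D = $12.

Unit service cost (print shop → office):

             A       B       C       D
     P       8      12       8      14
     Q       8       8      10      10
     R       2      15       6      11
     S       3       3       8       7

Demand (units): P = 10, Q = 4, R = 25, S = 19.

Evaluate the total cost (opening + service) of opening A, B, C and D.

Each office is assigned to its cheapest site among the open ones.
{A, B, C, D}: P→A 8·10=80, Q→A 8·4=32, R→A 2·25=50, S→A 3·19=57. Service 219; fixed 50; total 269.

Total cost: 269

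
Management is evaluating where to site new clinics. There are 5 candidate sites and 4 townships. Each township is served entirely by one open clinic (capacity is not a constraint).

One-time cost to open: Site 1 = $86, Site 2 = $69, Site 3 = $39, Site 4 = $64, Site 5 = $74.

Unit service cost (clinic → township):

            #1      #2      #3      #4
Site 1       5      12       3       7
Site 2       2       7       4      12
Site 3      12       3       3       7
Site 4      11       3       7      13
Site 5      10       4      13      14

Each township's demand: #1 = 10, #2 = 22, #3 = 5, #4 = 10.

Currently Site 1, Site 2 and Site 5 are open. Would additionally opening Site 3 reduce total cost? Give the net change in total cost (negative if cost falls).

No — net change +17 (cost rises by 17).

Current service cost with {Site 1, Site 2, Site 5}: 193.
Adding Site 3: each township re-picks its cheapest; new service cost 171, saving 22.
Extra fixed cost: 39. Net change = 39 − 22 = 17.
(Totals: 422 → 439.)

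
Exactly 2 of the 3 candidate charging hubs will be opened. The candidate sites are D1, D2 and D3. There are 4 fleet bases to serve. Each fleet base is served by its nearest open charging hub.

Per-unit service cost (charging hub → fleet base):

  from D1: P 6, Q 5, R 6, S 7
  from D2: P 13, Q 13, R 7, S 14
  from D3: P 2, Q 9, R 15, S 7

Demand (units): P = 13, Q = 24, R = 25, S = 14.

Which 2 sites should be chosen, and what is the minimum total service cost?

With exactly 2 open, each fleet base uses its cheapest among the chosen.
{D1, D3}: P→D3 2·13=26, Q→D1 5·24=120, R→D1 6·25=150, S→D1 7·14=98. Service cost 394.
{D1, D2}: service cost 446
{D2, D3}: service cost 515
Among all 3 size-2 choices, {D1, D3} is lowest.

Choose D1 and D3; total service cost 394.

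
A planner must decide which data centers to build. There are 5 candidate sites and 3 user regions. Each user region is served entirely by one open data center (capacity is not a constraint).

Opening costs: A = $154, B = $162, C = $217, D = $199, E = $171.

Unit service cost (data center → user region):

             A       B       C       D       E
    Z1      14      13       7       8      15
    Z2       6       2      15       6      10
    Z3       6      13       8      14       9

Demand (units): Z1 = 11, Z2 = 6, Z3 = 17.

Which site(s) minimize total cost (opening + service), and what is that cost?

For any fixed open set, each user region goes to its cheapest open site; total = fixed + service.
{A}: Z1→A 14·11=154, Z2→A 6·6=36, Z3→A 6·17=102. Service 292; fixed 154; total 446.
{C}: service 303 + fixed 217 = 520
{B}: Z1→B 13·11=143, Z2→B 2·6=12, Z3→B 13·17=221. Service 376; fixed 162; total 538.
{A, B, C, D, E}: Z1→C 7·11=77, Z2→B 2·6=12, Z3→A 6·17=102. Service 191; fixed 903; total 1094.
No other subset beats 446.

Open A only; minimum total cost 446.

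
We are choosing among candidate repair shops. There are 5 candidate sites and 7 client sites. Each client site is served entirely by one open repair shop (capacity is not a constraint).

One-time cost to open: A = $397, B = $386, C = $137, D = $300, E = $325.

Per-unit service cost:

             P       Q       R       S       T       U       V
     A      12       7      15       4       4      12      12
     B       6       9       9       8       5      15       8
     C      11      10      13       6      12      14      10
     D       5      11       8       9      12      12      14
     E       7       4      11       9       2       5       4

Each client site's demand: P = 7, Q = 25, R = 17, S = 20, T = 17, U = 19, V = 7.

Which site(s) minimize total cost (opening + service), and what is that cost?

Open E only; minimum total cost 998.

For any fixed open set, each client site goes to its cheapest open site; total = fixed + service.
{E}: P→E 7·7=49, Q→E 4·25=100, R→E 11·17=187, S→E 9·20=180, T→E 2·17=34, U→E 5·19=95, V→E 4·7=28. Service 673; fixed 325; total 998.
{C, E}: P→E 7·7=49, Q→E 4·25=100, R→E 11·17=187, S→C 6·20=120, T→E 2·17=34, U→E 5·19=95, V→E 4·7=28. Service 613; fixed 462; total 1075.
{D, E}: P→D 5·7=35, Q→E 4·25=100, R→D 8·17=136, S→D 9·20=180, T→E 2·17=34, U→E 5·19=95, V→E 4·7=28. Service 608; fixed 625; total 1233.
{A, B, C, D, E}: P→D 5·7=35, Q→E 4·25=100, R→D 8·17=136, S→A 4·20=80, T→E 2·17=34, U→E 5·19=95, V→E 4·7=28. Service 508; fixed 1545; total 2053.
No other subset beats 998.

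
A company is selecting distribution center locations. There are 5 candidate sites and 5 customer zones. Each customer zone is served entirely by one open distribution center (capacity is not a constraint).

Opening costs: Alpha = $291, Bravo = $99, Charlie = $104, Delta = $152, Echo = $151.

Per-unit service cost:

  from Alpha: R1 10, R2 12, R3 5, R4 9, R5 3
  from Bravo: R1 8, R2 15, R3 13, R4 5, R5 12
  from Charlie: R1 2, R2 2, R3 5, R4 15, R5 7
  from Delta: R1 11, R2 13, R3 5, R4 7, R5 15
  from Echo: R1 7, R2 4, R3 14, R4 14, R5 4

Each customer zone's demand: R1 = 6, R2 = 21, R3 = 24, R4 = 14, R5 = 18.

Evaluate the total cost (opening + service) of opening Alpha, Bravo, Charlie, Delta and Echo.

Each customer zone is assigned to its cheapest site among the open ones.
{Alpha, Bravo, Charlie, Delta, Echo}: R1→Charlie 2·6=12, R2→Charlie 2·21=42, R3→Alpha 5·24=120, R4→Bravo 5·14=70, R5→Alpha 3·18=54. Service 298; fixed 797; total 1095.

Total cost: 1095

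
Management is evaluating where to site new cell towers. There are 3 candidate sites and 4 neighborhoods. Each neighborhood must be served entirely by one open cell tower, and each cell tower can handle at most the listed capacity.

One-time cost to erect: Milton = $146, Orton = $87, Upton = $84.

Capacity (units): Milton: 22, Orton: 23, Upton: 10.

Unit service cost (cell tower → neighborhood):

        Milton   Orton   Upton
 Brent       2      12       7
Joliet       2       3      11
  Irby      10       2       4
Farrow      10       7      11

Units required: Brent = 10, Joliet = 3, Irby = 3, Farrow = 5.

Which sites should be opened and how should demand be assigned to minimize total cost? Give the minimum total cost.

Minimum total cost: 252

Open {Milton}: Brent→Milton 2·10=20, Joliet→Milton 2·3=6, Irby→Milton 10·3=30, Farrow→Milton 10·5=50.
Loads: Milton carries 21/22. Service 106; fixed 146; total 252.
Next best feasible plan costs 257.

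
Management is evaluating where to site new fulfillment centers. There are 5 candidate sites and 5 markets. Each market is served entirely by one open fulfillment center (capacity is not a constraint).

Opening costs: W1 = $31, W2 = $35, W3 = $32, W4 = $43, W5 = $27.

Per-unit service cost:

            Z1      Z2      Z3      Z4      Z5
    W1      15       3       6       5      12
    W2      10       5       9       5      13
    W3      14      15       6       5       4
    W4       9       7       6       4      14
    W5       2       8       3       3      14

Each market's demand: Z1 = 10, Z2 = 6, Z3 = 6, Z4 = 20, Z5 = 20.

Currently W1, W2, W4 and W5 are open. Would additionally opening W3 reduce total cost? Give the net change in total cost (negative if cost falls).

Yes — net change −128 (cost falls by 128).

Current service cost with {W1, W2, W4, W5}: 356.
Adding W3: each market re-picks its cheapest; new service cost 196, saving 160.
Extra fixed cost: 32. Net change = 32 − 160 = -128.
(Totals: 492 → 364.)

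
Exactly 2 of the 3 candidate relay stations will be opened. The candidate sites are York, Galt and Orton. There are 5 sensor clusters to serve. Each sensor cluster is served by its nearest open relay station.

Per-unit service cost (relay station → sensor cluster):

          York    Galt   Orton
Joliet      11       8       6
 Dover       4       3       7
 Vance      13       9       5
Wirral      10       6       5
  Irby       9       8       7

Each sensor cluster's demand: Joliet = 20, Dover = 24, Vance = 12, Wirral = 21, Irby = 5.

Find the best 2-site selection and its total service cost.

Choose Galt and Orton; total service cost 392.

With exactly 2 open, each sensor cluster uses its cheapest among the chosen.
{Galt, Orton}: Joliet→Orton 6·20=120, Dover→Galt 3·24=72, Vance→Orton 5·12=60, Wirral→Orton 5·21=105, Irby→Orton 7·5=35. Service cost 392.
{York, Orton}: service cost 416
{York, Galt}: service cost 506
Among all 3 size-2 choices, {Galt, Orton} is lowest.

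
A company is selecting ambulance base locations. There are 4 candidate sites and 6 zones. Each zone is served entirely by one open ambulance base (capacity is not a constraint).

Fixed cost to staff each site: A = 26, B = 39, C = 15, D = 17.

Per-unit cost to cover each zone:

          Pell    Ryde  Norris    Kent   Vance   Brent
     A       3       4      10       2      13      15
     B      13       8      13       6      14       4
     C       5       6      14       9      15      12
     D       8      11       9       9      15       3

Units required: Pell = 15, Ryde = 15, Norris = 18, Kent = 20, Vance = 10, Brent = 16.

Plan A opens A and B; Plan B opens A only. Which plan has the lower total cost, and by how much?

Plan A: {A, B}: Pell→A 3·15=45, Ryde→A 4·15=60, Norris→A 10·18=180, Kent→A 2·20=40, Vance→A 13·10=130, Brent→B 4·16=64. Service 519; fixed 65; total 584.
Plan B: {A}: Pell→A 3·15=45, Ryde→A 4·15=60, Norris→A 10·18=180, Kent→A 2·20=40, Vance→A 13·10=130, Brent→A 15·16=240. Service 695; fixed 26; total 721.
Difference: |584 − 721| = 137.

Plan A is cheaper by 137.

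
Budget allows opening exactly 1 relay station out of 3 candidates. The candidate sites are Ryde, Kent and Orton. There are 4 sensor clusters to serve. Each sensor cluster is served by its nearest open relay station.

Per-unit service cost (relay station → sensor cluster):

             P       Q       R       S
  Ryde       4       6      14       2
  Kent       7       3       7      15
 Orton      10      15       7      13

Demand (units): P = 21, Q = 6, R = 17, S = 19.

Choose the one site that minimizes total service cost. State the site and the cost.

With exactly 1 open, each sensor cluster uses its cheapest among the chosen.
{Ryde}: P→Ryde 4·21=84, Q→Ryde 6·6=36, R→Ryde 14·17=238, S→Ryde 2·19=38. Service cost 396.
{Kent}: service cost 569
{Orton}: service cost 666
Among all 3 size-1 choices, {Ryde} is lowest.

Choose Ryde only; total service cost 396.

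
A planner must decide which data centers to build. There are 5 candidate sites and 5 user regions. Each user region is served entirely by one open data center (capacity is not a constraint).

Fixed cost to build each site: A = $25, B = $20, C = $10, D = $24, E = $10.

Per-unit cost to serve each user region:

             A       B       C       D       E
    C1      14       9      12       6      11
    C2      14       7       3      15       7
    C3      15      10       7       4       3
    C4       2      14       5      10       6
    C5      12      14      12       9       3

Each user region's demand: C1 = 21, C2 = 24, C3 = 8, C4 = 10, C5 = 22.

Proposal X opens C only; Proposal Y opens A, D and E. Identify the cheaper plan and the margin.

Proposal Y is cheaper by 241.

Proposal X: {C}: C1→C 12·21=252, C2→C 3·24=72, C3→C 7·8=56, C4→C 5·10=50, C5→C 12·22=264. Service 694; fixed 10; total 704.
Proposal Y: {A, D, E}: C1→D 6·21=126, C2→E 7·24=168, C3→E 3·8=24, C4→A 2·10=20, C5→E 3·22=66. Service 404; fixed 59; total 463.
Difference: |704 − 463| = 241.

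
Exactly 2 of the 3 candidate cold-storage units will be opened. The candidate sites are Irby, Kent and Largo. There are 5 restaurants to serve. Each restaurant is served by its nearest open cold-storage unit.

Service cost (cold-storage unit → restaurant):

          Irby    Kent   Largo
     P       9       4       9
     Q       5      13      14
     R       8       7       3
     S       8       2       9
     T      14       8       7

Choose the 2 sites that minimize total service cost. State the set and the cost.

With exactly 2 open, each restaurant uses its cheapest among the chosen.
{Irby, Kent}: P→Kent 4, Q→Irby 5, R→Kent 7, S→Kent 2, T→Kent 8. Service cost 26.
{Kent, Largo}: service cost 29
{Irby, Largo}: service cost 32
Among all 3 size-2 choices, {Irby, Kent} is lowest.

Choose Irby and Kent; total service cost 26.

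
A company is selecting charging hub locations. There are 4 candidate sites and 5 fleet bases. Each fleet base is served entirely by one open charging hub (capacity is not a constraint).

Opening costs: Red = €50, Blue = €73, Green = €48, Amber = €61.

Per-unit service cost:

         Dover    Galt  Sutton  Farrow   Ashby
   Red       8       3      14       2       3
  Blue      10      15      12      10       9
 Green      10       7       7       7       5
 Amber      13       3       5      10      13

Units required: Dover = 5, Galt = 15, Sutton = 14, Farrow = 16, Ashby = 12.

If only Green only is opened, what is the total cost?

Total cost: 473

Each fleet base is assigned to its cheapest site among the open ones.
{Green}: Dover→Green 10·5=50, Galt→Green 7·15=105, Sutton→Green 7·14=98, Farrow→Green 7·16=112, Ashby→Green 5·12=60. Service 425; fixed 48; total 473.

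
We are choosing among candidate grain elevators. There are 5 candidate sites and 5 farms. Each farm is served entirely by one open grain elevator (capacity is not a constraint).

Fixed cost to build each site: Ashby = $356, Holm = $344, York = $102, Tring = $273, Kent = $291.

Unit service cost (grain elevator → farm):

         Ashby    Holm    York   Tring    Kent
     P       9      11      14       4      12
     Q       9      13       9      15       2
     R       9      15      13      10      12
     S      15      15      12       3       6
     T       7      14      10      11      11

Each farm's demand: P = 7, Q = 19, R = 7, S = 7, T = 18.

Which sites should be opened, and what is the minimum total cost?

For any fixed open set, each farm goes to its cheapest open site; total = fixed + service.
{York}: P→York 14·7=98, Q→York 9·19=171, R→York 13·7=91, S→York 12·7=84, T→York 10·18=180. Service 624; fixed 102; total 726.
{Kent}: service 446 + fixed 291 = 737
{York, Kent}: P→Kent 12·7=84, Q→Kent 2·19=38, R→Kent 12·7=84, S→Kent 6·7=42, T→York 10·18=180. Service 428; fixed 393; total 821.
{Ashby, Holm, York, Tring, Kent}: P→Tring 4·7=28, Q→Kent 2·19=38, R→Ashby 9·7=63, S→Tring 3·7=21, T→Ashby 7·18=126. Service 276; fixed 1366; total 1642.
No other subset beats 726.

Open York only; minimum total cost 726.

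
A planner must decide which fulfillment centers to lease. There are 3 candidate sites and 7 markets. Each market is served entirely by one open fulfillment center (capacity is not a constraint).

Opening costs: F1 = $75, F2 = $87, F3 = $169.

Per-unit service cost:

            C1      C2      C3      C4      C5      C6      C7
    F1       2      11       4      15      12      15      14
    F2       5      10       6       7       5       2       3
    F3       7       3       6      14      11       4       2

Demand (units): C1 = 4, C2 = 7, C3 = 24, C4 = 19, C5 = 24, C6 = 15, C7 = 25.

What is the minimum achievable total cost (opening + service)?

Minimum total cost: 679

For any fixed open set, each market goes to its cheapest open site; total = fixed + service.
{F2}: C1→F2 5·4=20, C2→F2 10·7=70, C3→F2 6·24=144, C4→F2 7·19=133, C5→F2 5·24=120, C6→F2 2·15=30, C7→F2 3·25=75. Service 592; fixed 87; total 679.
{F1, F2}: service 532 + fixed 162 = 694
{F2, F3}: service 518 + fixed 256 = 774
{F1, F2, F3}: service 458 + fixed 331 = 789
No other subset beats 679.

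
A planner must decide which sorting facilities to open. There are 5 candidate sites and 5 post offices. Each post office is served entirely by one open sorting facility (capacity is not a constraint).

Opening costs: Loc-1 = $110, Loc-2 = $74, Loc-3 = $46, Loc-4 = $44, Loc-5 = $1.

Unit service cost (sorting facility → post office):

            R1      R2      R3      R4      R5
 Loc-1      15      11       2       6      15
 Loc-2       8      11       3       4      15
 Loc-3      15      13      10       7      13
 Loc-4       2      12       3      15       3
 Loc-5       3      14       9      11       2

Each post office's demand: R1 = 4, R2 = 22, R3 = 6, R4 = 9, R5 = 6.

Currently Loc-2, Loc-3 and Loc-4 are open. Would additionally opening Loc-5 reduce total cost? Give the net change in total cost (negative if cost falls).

Yes — net change −5 (cost falls by 5).

Current service cost with {Loc-2, Loc-3, Loc-4}: 322.
Adding Loc-5: each post office re-picks its cheapest; new service cost 316, saving 6.
Extra fixed cost: 1. Net change = 1 − 6 = -5.
(Totals: 486 → 481.)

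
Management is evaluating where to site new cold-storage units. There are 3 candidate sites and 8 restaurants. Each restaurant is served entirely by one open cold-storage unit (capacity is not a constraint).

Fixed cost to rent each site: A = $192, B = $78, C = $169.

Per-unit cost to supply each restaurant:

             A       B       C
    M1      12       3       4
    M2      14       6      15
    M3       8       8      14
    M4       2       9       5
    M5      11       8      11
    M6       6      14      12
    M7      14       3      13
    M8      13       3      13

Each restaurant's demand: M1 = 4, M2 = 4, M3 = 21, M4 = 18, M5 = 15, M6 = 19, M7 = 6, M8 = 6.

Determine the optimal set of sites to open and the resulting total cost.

For any fixed open set, each restaurant goes to its cheapest open site; total = fixed + service.
{A, B}: M1→B 3·4=12, M2→B 6·4=24, M3→A 8·21=168, M4→A 2·18=36, M5→B 8·15=120, M6→A 6·19=114, M7→B 3·6=18, M8→B 3·6=18. Service 510; fixed 270; total 780.
{B}: service 788 + fixed 78 = 866
{B, C}: M1→B 3·4=12, M2→B 6·4=24, M3→B 8·21=168, M4→C 5·18=90, M5→B 8·15=120, M6→C 12·19=228, M7→B 3·6=18, M8→B 3·6=18. Service 678; fixed 247; total 925.
{A, B, C}: M1→B 3·4=12, M2→B 6·4=24, M3→A 8·21=168, M4→A 2·18=36, M5→B 8·15=120, M6→A 6·19=114, M7→B 3·6=18, M8→B 3·6=18. Service 510; fixed 439; total 949.
No other subset beats 780.

Open A and B; minimum total cost 780.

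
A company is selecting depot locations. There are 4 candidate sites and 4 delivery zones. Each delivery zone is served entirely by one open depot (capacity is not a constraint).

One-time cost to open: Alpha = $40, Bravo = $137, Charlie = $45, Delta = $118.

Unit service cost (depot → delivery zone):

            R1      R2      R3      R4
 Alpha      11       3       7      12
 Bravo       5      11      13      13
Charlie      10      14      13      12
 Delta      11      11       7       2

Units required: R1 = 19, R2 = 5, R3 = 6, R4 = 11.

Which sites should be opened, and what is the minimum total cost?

For any fixed open set, each delivery zone goes to its cheapest open site; total = fixed + service.
{Alpha}: R1→Alpha 11·19=209, R2→Alpha 3·5=15, R3→Alpha 7·6=42, R4→Alpha 12·11=132. Service 398; fixed 40; total 438.
{Alpha, Delta}: R1→Alpha 11·19=209, R2→Alpha 3·5=15, R3→Alpha 7·6=42, R4→Delta 2·11=22. Service 288; fixed 158; total 446.
{Delta}: service 328 + fixed 118 = 446
{Alpha, Bravo, Charlie, Delta}: R1→Bravo 5·19=95, R2→Alpha 3·5=15, R3→Alpha 7·6=42, R4→Delta 2·11=22. Service 174; fixed 340; total 514.
(All 15 nonempty subsets were checked; Alpha only is lowest.)

Open Alpha only; minimum total cost 438.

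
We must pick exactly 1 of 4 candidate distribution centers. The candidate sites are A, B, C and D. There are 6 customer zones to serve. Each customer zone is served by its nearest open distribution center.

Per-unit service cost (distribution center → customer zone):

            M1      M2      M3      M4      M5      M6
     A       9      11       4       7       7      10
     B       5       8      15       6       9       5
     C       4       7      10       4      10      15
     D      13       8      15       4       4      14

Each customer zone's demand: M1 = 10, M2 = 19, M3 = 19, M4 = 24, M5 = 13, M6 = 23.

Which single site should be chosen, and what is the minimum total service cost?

With exactly 1 open, each customer zone uses its cheapest among the chosen.
{B}: M1→B 5·10=50, M2→B 8·19=152, M3→B 15·19=285, M4→B 6·24=144, M5→B 9·13=117, M6→B 5·23=115. Service cost 863.
{A}: service cost 864
{C}: service cost 934
Among all 4 size-1 choices, {B} is lowest.

Choose B only; total service cost 863.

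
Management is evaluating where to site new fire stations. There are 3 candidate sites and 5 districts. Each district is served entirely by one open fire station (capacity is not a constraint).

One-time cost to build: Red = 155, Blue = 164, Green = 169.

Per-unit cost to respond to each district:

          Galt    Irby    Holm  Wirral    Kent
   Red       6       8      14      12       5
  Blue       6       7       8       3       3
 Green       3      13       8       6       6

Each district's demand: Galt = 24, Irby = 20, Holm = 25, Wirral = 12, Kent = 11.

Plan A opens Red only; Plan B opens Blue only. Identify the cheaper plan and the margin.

Plan B is cheaper by 291.

Plan A: {Red}: Galt→Red 6·24=144, Irby→Red 8·20=160, Holm→Red 14·25=350, Wirral→Red 12·12=144, Kent→Red 5·11=55. Service 853; fixed 155; total 1008.
Plan B: {Blue}: Galt→Blue 6·24=144, Irby→Blue 7·20=140, Holm→Blue 8·25=200, Wirral→Blue 3·12=36, Kent→Blue 3·11=33. Service 553; fixed 164; total 717.
Difference: |1008 − 717| = 291.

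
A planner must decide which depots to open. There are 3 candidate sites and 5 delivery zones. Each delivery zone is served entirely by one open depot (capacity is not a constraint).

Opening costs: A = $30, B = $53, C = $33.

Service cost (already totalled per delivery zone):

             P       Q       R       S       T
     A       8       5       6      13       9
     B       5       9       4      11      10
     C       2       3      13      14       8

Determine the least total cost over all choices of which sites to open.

Minimum total cost: 71

For any fixed open set, each delivery zone goes to its cheapest open site; total = fixed + service.
{A}: P→A 8, Q→A 5, R→A 6, S→A 13, T→A 9. Service 41; fixed 30; total 71.
{C}: service 40 + fixed 33 = 73
{B}: P→B 5, Q→B 9, R→B 4, S→B 11, T→B 10. Service 39; fixed 53; total 92.
{A, B, C}: P→C 2, Q→C 3, R→B 4, S→B 11, T→C 8. Service 28; fixed 116; total 144.
No other subset beats 71.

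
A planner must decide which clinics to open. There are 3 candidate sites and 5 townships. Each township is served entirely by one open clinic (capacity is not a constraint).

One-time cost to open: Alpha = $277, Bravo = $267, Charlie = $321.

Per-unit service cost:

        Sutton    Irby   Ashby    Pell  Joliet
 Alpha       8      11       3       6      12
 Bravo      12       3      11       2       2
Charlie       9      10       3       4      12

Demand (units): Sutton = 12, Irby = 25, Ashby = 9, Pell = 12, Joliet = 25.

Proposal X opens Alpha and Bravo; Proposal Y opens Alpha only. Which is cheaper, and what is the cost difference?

Proposal X: {Alpha, Bravo}: Sutton→Alpha 8·12=96, Irby→Bravo 3·25=75, Ashby→Alpha 3·9=27, Pell→Bravo 2·12=24, Joliet→Bravo 2·25=50. Service 272; fixed 544; total 816.
Proposal Y: {Alpha}: Sutton→Alpha 8·12=96, Irby→Alpha 11·25=275, Ashby→Alpha 3·9=27, Pell→Alpha 6·12=72, Joliet→Alpha 12·25=300. Service 770; fixed 277; total 1047.
Difference: |816 − 1047| = 231.

Proposal X is cheaper by 231.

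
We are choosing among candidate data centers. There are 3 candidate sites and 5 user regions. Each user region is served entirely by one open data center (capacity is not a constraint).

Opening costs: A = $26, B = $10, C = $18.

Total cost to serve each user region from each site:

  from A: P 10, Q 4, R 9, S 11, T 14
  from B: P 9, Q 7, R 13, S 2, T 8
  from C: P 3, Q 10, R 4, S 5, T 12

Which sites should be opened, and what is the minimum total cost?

Open B only; minimum total cost 49.

For any fixed open set, each user region goes to its cheapest open site; total = fixed + service.
{B}: P→B 9, Q→B 7, R→B 13, S→B 2, T→B 8. Service 39; fixed 10; total 49.
{B, C}: service 24 + fixed 28 = 52
{C}: service 34 + fixed 18 = 52
{A, B, C}: P→C 3, Q→A 4, R→C 4, S→B 2, T→B 8. Service 21; fixed 54; total 75.
No other subset beats 49.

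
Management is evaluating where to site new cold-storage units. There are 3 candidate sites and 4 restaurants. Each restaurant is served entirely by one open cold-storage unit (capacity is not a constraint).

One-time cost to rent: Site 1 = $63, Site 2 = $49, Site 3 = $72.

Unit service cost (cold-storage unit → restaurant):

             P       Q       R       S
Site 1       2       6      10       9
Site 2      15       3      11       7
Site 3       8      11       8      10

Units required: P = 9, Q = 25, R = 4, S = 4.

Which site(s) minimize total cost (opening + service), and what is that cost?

For any fixed open set, each restaurant goes to its cheapest open site; total = fixed + service.
{Site 1, Site 2}: P→Site 1 2·9=18, Q→Site 2 3·25=75, R→Site 1 10·4=40, S→Site 2 7·4=28. Service 161; fixed 112; total 273.
{Site 1}: P→Site 1 2·9=18, Q→Site 1 6·25=150, R→Site 1 10·4=40, S→Site 1 9·4=36. Service 244; fixed 63; total 307.
{Site 2, Site 3}: service 207 + fixed 121 = 328
{Site 1, Site 2, Site 3}: service 153 + fixed 184 = 337
No other subset beats 273.

Open Site 1 and Site 2; minimum total cost 273.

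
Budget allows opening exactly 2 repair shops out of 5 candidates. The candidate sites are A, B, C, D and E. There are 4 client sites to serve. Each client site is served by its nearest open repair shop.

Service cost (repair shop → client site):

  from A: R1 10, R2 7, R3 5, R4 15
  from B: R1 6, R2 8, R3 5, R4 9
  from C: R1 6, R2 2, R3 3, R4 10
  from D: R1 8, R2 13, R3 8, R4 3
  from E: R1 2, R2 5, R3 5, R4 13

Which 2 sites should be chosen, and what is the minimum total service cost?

With exactly 2 open, each client site uses its cheapest among the chosen.
{C, D}: R1→C 6, R2→C 2, R3→C 3, R4→D 3. Service cost 14.
{D, E}: service cost 15
{C, E}: service cost 17
Among all 10 size-2 choices, {C, D} is lowest.

Choose C and D; total service cost 14.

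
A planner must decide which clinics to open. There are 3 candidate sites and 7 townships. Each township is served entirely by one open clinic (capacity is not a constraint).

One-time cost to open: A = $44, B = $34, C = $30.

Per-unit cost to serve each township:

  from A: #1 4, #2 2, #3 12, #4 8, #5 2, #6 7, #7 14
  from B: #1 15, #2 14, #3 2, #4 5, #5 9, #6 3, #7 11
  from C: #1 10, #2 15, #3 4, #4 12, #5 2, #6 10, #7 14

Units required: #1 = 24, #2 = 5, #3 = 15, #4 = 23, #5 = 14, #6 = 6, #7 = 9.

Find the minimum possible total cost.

For any fixed open set, each township goes to its cheapest open site; total = fixed + service.
{A, B}: #1→A 4·24=96, #2→A 2·5=10, #3→B 2·15=30, #4→B 5·23=115, #5→A 2·14=28, #6→B 3·6=18, #7→B 11·9=99. Service 396; fixed 78; total 474.
{A, B, C}: #1→A 4·24=96, #2→A 2·5=10, #3→B 2·15=30, #4→B 5·23=115, #5→A 2·14=28, #6→B 3·6=18, #7→B 11·9=99. Service 396; fixed 108; total 504.
{A, C}: #1→A 4·24=96, #2→A 2·5=10, #3→C 4·15=60, #4→A 8·23=184, #5→A 2·14=28, #6→A 7·6=42, #7→A 14·9=126. Service 546; fixed 74; total 620.
{C}: service 865 + fixed 30 = 895
No other subset beats 474.

Minimum total cost: 474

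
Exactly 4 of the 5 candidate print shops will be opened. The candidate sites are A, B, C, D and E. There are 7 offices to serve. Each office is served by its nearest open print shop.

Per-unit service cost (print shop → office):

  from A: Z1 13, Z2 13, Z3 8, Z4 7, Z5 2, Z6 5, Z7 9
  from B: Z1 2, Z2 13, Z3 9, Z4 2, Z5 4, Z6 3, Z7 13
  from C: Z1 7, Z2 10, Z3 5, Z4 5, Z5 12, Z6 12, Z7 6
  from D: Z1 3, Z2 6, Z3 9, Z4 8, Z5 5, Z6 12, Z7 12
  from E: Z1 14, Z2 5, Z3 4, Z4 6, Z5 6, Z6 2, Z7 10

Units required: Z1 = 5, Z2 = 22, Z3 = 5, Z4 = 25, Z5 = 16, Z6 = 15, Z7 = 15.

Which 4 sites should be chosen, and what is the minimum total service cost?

With exactly 4 open, each office uses its cheapest among the chosen.
{A, B, C, E}: Z1→B 2·5=10, Z2→E 5·22=110, Z3→E 4·5=20, Z4→B 2·25=50, Z5→A 2·16=32, Z6→E 2·15=30, Z7→C 6·15=90. Service cost 342.
{B, C, D, E}: service cost 374
{A, B, C, D}: service cost 384
Among all 5 size-4 choices, {A, B, C, E} is lowest.

Choose A, B, C and E; total service cost 342.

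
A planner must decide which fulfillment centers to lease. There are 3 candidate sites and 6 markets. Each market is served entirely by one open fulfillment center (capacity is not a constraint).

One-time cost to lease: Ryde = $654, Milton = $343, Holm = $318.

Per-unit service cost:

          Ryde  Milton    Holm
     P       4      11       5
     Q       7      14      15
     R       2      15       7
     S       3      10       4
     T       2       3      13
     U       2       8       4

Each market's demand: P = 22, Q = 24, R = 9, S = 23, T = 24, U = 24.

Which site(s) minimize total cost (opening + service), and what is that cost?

Open Ryde only; minimum total cost 1093.

For any fixed open set, each market goes to its cheapest open site; total = fixed + service.
{Ryde}: P→Ryde 4·22=88, Q→Ryde 7·24=168, R→Ryde 2·9=18, S→Ryde 3·23=69, T→Ryde 2·24=48, U→Ryde 2·24=48. Service 439; fixed 654; total 1093.
{Holm}: P→Holm 5·22=110, Q→Holm 15·24=360, R→Holm 7·9=63, S→Holm 4·23=92, T→Holm 13·24=312, U→Holm 4·24=96. Service 1033; fixed 318; total 1351.
{Ryde, Holm}: service 439 + fixed 972 = 1411
{Ryde, Milton, Holm}: service 439 + fixed 1315 = 1754
No other subset beats 1093.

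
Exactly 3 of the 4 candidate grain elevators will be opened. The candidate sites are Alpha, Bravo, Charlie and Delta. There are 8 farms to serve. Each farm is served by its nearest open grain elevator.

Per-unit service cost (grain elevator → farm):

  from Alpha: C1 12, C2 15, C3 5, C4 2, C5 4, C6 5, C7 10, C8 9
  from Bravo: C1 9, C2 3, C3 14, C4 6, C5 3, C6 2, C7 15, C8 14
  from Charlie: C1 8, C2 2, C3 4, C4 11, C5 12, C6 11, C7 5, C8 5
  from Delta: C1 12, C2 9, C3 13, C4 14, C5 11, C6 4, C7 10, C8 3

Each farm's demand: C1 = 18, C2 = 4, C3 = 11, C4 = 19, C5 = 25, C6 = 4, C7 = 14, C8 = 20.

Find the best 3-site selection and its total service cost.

With exactly 3 open, each farm uses its cheapest among the chosen.
{Alpha, Charlie, Delta}: C1→Charlie 8·18=144, C2→Charlie 2·4=8, C3→Charlie 4·11=44, C4→Alpha 2·19=38, C5→Alpha 4·25=100, C6→Delta 4·4=16, C7→Charlie 5·14=70, C8→Delta 3·20=60. Service cost 480.
{Alpha, Bravo, Charlie}: service cost 487
{Bravo, Charlie, Delta}: service cost 523
Among all 4 size-3 choices, {Alpha, Charlie, Delta} is lowest.

Choose Alpha, Charlie and Delta; total service cost 480.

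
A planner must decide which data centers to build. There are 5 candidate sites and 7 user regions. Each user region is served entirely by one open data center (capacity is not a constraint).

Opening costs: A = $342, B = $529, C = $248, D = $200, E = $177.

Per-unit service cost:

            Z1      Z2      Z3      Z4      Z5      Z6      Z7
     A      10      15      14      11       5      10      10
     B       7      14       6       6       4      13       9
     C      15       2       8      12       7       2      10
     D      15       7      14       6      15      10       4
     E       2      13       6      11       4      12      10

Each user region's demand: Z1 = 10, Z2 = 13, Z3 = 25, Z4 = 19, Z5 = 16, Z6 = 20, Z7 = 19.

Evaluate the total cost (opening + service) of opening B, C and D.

Total cost: 1517

Each user region is assigned to its cheapest site among the open ones.
{B, C, D}: Z1→B 7·10=70, Z2→C 2·13=26, Z3→B 6·25=150, Z4→B 6·19=114, Z5→B 4·16=64, Z6→C 2·20=40, Z7→D 4·19=76. Service 540; fixed 977; total 1517.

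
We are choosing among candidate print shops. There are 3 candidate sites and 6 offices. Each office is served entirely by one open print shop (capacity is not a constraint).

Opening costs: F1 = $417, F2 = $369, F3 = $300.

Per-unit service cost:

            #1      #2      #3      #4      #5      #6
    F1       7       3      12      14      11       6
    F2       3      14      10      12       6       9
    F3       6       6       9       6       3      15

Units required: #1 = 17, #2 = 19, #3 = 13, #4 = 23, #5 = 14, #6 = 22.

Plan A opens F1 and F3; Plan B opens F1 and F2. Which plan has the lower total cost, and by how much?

Plan A is cheaper by 211.

Plan A: {F1, F3}: #1→F3 6·17=102, #2→F1 3·19=57, #3→F3 9·13=117, #4→F3 6·23=138, #5→F3 3·14=42, #6→F1 6·22=132. Service 588; fixed 717; total 1305.
Plan B: {F1, F2}: #1→F2 3·17=51, #2→F1 3·19=57, #3→F2 10·13=130, #4→F2 12·23=276, #5→F2 6·14=84, #6→F1 6·22=132. Service 730; fixed 786; total 1516.
Difference: |1305 − 1516| = 211.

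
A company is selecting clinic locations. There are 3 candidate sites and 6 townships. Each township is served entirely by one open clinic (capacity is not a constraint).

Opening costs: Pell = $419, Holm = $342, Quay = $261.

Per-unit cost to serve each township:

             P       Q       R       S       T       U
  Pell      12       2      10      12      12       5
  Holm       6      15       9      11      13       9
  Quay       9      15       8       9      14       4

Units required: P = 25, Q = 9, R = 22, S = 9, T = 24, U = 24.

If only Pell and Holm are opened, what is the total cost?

Total cost: 1634

Each township is assigned to its cheapest site among the open ones.
{Pell, Holm}: P→Holm 6·25=150, Q→Pell 2·9=18, R→Holm 9·22=198, S→Holm 11·9=99, T→Pell 12·24=288, U→Pell 5·24=120. Service 873; fixed 761; total 1634.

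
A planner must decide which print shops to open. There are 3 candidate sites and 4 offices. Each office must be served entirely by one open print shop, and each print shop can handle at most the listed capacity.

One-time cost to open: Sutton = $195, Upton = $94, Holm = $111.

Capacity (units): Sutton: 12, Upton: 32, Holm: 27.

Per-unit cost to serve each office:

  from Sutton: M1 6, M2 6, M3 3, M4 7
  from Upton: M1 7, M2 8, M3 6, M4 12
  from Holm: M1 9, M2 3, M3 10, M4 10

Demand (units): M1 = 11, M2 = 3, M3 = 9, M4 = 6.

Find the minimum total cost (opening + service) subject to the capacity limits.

Open {Upton}: M1→Upton 7·11=77, M2→Upton 8·3=24, M3→Upton 6·9=54, M4→Upton 12·6=72.
Loads: Upton carries 29/32. Service 227; fixed 94; total 321.
Next best feasible plan costs 405.

Minimum total cost: 321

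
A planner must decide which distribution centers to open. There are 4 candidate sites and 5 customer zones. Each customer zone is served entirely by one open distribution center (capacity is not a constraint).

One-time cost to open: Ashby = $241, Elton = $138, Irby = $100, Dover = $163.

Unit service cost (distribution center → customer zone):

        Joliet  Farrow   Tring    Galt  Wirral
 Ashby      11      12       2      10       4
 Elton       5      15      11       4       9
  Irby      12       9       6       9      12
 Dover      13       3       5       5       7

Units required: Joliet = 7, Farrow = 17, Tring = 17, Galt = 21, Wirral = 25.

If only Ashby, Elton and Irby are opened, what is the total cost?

Each customer zone is assigned to its cheapest site among the open ones.
{Ashby, Elton, Irby}: Joliet→Elton 5·7=35, Farrow→Irby 9·17=153, Tring→Ashby 2·17=34, Galt→Elton 4·21=84, Wirral→Ashby 4·25=100. Service 406; fixed 479; total 885.

Total cost: 885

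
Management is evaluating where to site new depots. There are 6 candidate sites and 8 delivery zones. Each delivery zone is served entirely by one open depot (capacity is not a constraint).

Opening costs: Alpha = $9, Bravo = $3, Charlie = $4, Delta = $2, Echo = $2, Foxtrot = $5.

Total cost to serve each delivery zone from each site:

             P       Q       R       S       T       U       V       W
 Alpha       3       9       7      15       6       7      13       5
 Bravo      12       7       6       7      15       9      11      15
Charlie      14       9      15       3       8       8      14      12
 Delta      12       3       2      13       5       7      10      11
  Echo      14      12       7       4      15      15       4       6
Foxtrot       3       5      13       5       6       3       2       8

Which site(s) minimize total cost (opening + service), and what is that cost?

Open Delta, Echo and Foxtrot; minimum total cost 37.

For any fixed open set, each delivery zone goes to its cheapest open site; total = fixed + service.
{Delta, Echo, Foxtrot}: P→Foxtrot 3, Q→Delta 3, R→Delta 2, S→Echo 4, T→Delta 5, U→Foxtrot 3, V→Foxtrot 2, W→Echo 6. Service 28; fixed 9; total 37.
{Delta, Foxtrot}: P→Foxtrot 3, Q→Delta 3, R→Delta 2, S→Foxtrot 5, T→Delta 5, U→Foxtrot 3, V→Foxtrot 2, W→Foxtrot 8. Service 31; fixed 7; total 38.
{Bravo, Delta, Echo, Foxtrot}: service 28 + fixed 12 = 40
{Alpha, Bravo, Charlie, Delta, Echo, Foxtrot}: service 26 + fixed 25 = 51
No other subset beats 37.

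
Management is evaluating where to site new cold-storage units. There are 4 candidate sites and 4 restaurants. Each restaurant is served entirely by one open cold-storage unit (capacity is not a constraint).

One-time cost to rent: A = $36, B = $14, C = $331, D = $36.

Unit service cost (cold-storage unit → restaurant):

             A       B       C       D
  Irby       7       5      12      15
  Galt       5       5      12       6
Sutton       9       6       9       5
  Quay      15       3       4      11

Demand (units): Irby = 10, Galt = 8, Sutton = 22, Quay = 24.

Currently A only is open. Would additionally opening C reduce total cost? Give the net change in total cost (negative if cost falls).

Current service cost with {A}: 668.
Adding C: each restaurant re-picks its cheapest; new service cost 404, saving 264.
Extra fixed cost: 331. Net change = 331 − 264 = 67.
(Totals: 704 → 771.)

No — net change +67 (cost rises by 67).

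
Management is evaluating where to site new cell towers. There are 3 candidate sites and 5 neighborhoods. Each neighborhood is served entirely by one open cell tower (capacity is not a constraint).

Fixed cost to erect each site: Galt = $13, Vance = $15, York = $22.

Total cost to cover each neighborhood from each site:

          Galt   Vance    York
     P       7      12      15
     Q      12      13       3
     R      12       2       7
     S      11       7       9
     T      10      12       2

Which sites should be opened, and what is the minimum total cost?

Open York only; minimum total cost 58.

For any fixed open set, each neighborhood goes to its cheapest open site; total = fixed + service.
{York}: P→York 15, Q→York 3, R→York 7, S→York 9, T→York 2. Service 36; fixed 22; total 58.
{Vance}: service 46 + fixed 15 = 61
{Galt, York}: P→Galt 7, Q→York 3, R→York 7, S→York 9, T→York 2. Service 28; fixed 35; total 63.
{Galt, Vance, York}: service 21 + fixed 50 = 71
No other subset beats 58.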